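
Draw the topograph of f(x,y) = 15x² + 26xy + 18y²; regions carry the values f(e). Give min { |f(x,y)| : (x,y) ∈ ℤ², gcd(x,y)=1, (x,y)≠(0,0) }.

translate: b→-4 (≡26 mod 30), so (15,26,18)→(15,-4,7)
flip: (15,-4,7)→(7,4,15)
reduced (well bottom): (7,4,15) with a≤c, −a<b≤a
well minimum = a = 7

7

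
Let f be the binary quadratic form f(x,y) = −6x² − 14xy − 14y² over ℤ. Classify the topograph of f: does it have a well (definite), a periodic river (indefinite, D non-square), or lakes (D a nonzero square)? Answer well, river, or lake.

D = b²−4ac = (-14)² − 4·(-6)·(-14) = -140
D < 0 ⇒ definite ⇒ every region one sign ⇒ single well

well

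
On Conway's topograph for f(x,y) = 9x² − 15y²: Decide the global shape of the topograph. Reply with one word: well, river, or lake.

D = b²−4ac = 0² − 4·9·(-15) = 540
D > 0 non-square ⇒ indefinite ⇒ periodic river

river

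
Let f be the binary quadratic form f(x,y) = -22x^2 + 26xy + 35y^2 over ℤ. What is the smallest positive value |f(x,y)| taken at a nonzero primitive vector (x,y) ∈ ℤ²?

river: ρ → (35,44,-13)
river: ρ → (-13,60,3)
river: ρ → (3,60,-13)
river: ρ → (-13,44,35)
river: ρ → (35,26,-22)
river: ρ → (-22,18,39)
river: ρ → (39,60,-1)
river: ρ → (-1,60,39)
river: ρ → (39,18,-22)
river: ρ → (-22,26,35)
closes: descent 0, river 10
min |a| on river = 1

1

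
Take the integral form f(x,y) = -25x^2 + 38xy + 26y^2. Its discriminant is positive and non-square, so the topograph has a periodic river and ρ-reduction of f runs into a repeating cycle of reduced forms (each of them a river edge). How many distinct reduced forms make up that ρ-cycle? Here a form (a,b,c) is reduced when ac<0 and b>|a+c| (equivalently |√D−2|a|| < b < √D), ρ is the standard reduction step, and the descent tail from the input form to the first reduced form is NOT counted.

D = 4044, ⌊√D⌋ = 63
river: ρ → (26,14,-37)
river: ρ → (-37,60,3)
river: ρ → (3,60,-37)
river: ρ → (-37,14,26)
river: ρ → (26,38,-25)
river: ρ → (-25,62,2)
river: ρ → (2,62,-25)
river: ρ → (-25,38,26)
ρ-cycle length = 8 (tail of 0 descent steps not counted)

8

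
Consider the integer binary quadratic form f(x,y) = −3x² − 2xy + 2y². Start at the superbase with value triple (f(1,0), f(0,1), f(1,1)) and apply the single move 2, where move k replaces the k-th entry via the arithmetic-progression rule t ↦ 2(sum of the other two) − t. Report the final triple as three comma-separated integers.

start (-3,2,-3) = (f(1,0),f(0,1),f(1,1))
replace slot 2: 2·((-3)+(-3)) − 2 = -14 → (-3,-14,-3)

-3,-14,-3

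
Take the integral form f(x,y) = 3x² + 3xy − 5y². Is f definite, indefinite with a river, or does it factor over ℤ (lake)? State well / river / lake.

D = b²−4ac = 3² − 4·3·(-5) = 69
D > 0 non-square ⇒ indefinite ⇒ periodic river

river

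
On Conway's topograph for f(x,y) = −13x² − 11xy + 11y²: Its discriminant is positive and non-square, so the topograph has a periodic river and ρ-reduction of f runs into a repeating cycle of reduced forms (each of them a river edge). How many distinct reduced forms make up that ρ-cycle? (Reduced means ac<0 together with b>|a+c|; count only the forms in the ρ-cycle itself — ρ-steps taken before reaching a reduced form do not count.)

D = 693, ⌊√D⌋ = 26
descent: ρ → (11,11,-13)  [lands on river]
river: ρ → (-13,15,9)
river: ρ → (9,21,-7)
river: ρ → (-7,21,9)
river: ρ → (9,15,-13)
river: ρ → (-13,11,11)
ρ-cycle length = 6 (tail of 1 descent step not counted)

6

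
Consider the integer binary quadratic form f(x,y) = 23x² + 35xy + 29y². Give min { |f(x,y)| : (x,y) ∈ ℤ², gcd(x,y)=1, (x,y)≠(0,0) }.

translate: b→-11 (≡35 mod 46), so (23,35,29)→(23,-11,17)
flip: (23,-11,17)→(17,11,23)
reduced (well bottom): (17,11,23) with a≤c, −a<b≤a
well minimum = a = 17

17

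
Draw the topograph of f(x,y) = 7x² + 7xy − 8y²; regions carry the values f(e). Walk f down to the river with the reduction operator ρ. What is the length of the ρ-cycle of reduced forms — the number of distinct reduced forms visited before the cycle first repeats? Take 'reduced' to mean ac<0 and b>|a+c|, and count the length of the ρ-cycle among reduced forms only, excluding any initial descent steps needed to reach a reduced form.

D = 273, ⌊√D⌋ = 16
river: ρ → (-8,9,6)
river: ρ → (6,15,-2)
river: ρ → (-2,13,13)
river: ρ → (13,13,-2)
river: ρ → (-2,15,6)
river: ρ → (6,9,-8)
river: ρ → (-8,7,7)
river: ρ → (7,7,-8)
ρ-cycle length = 8 (tail of 0 descent steps not counted)

8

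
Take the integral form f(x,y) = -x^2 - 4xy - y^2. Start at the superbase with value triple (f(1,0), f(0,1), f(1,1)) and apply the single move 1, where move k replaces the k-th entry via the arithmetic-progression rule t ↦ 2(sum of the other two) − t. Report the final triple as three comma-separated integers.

start (-1,-1,-6) = (f(1,0),f(0,1),f(1,1))
replace slot 1: 2·((-1)+(-6)) − (-1) = -13 → (-13,-1,-6)

-13,-1,-6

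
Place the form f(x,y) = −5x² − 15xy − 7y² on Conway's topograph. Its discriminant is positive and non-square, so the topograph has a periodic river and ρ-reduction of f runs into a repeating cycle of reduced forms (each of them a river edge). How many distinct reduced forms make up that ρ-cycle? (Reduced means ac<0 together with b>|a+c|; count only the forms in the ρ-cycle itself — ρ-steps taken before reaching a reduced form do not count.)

D = 85, ⌊√D⌋ = 9
descent: ρ → (-7,1,3)
descent: ρ → (3,5,-5)  [lands on river]
river: ρ → (-5,5,3)
river: ρ → (3,7,-3)
river: ρ → (-3,5,5)
river: ρ → (5,5,-3)
river: ρ → (-3,7,3)
ρ-cycle length = 6 (tail of 2 descent steps not counted)

6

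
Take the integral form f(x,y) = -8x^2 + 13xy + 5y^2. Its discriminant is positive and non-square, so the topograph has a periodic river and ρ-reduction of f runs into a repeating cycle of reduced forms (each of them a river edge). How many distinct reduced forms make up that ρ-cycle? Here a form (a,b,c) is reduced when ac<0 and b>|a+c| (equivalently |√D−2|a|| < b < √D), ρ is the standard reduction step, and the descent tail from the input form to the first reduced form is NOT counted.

D = 329, ⌊√D⌋ = 18
river: ρ → (5,17,-2)
river: ρ → (-2,15,13)
river: ρ → (13,11,-4)
river: ρ → (-4,13,10)
river: ρ → (10,7,-7)
river: ρ → (-7,7,10)
river: ρ → (10,13,-4)
river: ρ → (-4,11,13)
river: ρ → (13,15,-2)
river: ρ → (-2,17,5)
river: ρ → (5,13,-8)
river: ρ → (-8,3,10)
river: ρ → (10,17,-1)
river: ρ → (-1,17,10)
river: ρ → (10,3,-8)
river: ρ → (-8,13,5)
ρ-cycle length = 16 (tail of 0 descent steps not counted)

16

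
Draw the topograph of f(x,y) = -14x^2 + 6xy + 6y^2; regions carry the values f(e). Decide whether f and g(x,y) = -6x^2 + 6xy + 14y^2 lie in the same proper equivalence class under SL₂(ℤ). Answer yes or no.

D₁ = 372, D₂ = 372
river cycle of f (length 2): (6, 18, -2), (-2, 18, 6)
river cycle of g (length 2): (-6, 18, 2), (2, 18, -6)
cycles differ ⇒ inequivalent

no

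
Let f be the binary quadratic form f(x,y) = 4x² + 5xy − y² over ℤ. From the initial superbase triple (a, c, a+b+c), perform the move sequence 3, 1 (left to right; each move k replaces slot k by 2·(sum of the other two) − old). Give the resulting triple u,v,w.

start (4,-1,8) = (f(1,0),f(0,1),f(1,1))
replace slot 3: 2·(4+(-1)) − 8 = -2 → (4,-1,-2)
replace slot 1: 2·((-1)+(-2)) − 4 = -10 → (-10,-1,-2)

-10,-1,-2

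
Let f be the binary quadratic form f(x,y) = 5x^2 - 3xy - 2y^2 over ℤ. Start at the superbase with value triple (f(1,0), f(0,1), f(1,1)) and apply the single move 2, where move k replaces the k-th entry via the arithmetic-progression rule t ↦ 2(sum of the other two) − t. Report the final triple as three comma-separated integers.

start (5,-2,0) = (f(1,0),f(0,1),f(1,1))
replace slot 2: 2·(5+0) − (-2) = 12 → (5,12,0)

5,12,0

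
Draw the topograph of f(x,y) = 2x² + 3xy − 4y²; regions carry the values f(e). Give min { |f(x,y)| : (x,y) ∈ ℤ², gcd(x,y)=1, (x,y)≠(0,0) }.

river: ρ → (-4,5,1)
river: ρ → (1,5,-4)
river: ρ → (-4,3,2)
river: ρ → (2,5,-2)
river: ρ → (-2,3,4)
river: ρ → (4,5,-1)
river: ρ → (-1,5,4)
river: ρ → (4,3,-2)
river: ρ → (-2,5,2)
river: ρ → (2,3,-4)
closes: descent 0, river 10
min |a| on river = 1

1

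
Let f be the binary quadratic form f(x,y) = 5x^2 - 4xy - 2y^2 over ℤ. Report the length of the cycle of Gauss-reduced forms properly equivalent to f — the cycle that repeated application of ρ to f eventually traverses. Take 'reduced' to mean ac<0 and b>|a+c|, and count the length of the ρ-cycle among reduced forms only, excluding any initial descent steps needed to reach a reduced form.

D = 56, ⌊√D⌋ = 7
descent: ρ → (-2,4,5)  [lands on river]
river: ρ → (5,6,-1)
river: ρ → (-1,6,5)
river: ρ → (5,4,-2)
ρ-cycle length = 4 (tail of 1 descent step not counted)

4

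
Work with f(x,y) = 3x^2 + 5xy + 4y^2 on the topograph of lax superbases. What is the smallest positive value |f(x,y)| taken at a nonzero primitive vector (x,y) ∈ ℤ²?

translate: b→-1 (≡5 mod 6), so (3,5,4)→(3,-1,2)
flip: (3,-1,2)→(2,1,3)
reduced (well bottom): (2,1,3) with a≤c, −a<b≤a
well minimum = a = 2

2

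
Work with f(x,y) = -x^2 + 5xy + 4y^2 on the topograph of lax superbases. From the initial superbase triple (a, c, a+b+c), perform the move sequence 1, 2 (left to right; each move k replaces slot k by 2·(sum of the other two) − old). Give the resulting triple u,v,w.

start (-1,4,8) = (f(1,0),f(0,1),f(1,1))
replace slot 1: 2·(4+8) − (-1) = 25 → (25,4,8)
replace slot 2: 2·(25+8) − 4 = 62 → (25,62,8)

25,62,8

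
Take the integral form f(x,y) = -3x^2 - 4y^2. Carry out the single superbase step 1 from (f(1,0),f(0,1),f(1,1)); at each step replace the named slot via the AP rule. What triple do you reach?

start (-3,-4,-7) = (f(1,0),f(0,1),f(1,1))
replace slot 1: 2·((-4)+(-7)) − (-3) = -19 → (-19,-4,-7)

-19,-4,-7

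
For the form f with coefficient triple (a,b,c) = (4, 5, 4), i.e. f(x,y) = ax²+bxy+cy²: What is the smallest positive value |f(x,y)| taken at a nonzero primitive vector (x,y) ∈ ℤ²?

translate: b→-3 (≡5 mod 8), so (4,5,4)→(4,-3,3)
flip: (4,-3,3)→(3,3,4)
reduced (well bottom): (3,3,4) with a≤c, −a<b≤a
well minimum = a = 3

3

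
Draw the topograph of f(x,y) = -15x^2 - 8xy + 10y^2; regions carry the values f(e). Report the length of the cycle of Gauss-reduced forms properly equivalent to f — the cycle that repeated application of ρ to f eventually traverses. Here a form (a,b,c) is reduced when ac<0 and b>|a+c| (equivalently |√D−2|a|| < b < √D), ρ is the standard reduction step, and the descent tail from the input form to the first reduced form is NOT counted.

D = 664, ⌊√D⌋ = 25
descent: ρ → (10,8,-15)  [lands on river]
river: ρ → (-15,22,3)
river: ρ → (3,20,-22)
river: ρ → (-22,24,1)
river: ρ → (1,24,-22)
river: ρ → (-22,20,3)
river: ρ → (3,22,-15)
river: ρ → (-15,8,10)
river: ρ → (10,12,-13)
river: ρ → (-13,14,9)
river: ρ → (9,22,-5)
river: ρ → (-5,18,17)
river: ρ → (17,16,-6)
river: ρ → (-6,20,11)
river: ρ → (11,24,-2)
river: ρ → (-2,24,11)
river: ρ → (11,20,-6)
river: ρ → (-6,16,17)
river: ρ → (17,18,-5)
river: ρ → (-5,22,9)
river: ρ → (9,14,-13)
river: ρ → (-13,12,10)
ρ-cycle length = 22 (tail of 1 descent step not counted)

22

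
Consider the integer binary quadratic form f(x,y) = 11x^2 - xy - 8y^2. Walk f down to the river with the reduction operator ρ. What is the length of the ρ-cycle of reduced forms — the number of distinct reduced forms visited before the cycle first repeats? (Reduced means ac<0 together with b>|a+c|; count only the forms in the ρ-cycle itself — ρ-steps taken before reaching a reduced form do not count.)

D = 353, ⌊√D⌋ = 18
descent: ρ → (-8,17,2)  [lands on river]
river: ρ → (2,15,-16)
river: ρ → (-16,17,1)
river: ρ → (1,17,-16)
river: ρ → (-16,15,2)
river: ρ → (2,17,-8)
river: ρ → (-8,15,4)
river: ρ → (4,17,-4)
river: ρ → (-4,15,8)
river: ρ → (8,17,-2)
river: ρ → (-2,15,16)
river: ρ → (16,17,-1)
river: ρ → (-1,17,16)
river: ρ → (16,15,-2)
river: ρ → (-2,17,8)
river: ρ → (8,15,-4)
river: ρ → (-4,17,4)
river: ρ → (4,15,-8)
ρ-cycle length = 18 (tail of 1 descent step not counted)

18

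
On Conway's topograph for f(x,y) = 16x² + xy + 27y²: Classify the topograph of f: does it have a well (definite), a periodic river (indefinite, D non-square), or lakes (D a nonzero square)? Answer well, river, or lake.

D = b²−4ac = 1² − 4·16·27 = -1727
D < 0 ⇒ definite ⇒ every region one sign ⇒ single well

well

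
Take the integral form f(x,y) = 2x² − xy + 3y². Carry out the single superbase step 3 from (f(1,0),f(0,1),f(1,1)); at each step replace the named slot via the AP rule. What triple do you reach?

start (2,3,4) = (f(1,0),f(0,1),f(1,1))
replace slot 3: 2·(2+3) − 4 = 6 → (2,3,6)

2,3,6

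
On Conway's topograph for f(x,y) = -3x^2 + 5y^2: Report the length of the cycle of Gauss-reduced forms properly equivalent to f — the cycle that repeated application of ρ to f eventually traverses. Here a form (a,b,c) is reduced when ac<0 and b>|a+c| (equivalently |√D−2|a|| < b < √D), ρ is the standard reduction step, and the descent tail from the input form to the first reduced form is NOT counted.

D = 60, ⌊√D⌋ = 7
descent: ρ → (5,0,-3)
descent: ρ → (-3,6,2)  [lands on river]
river: ρ → (2,6,-3)
ρ-cycle length = 2 (tail of 2 descent steps not counted)

2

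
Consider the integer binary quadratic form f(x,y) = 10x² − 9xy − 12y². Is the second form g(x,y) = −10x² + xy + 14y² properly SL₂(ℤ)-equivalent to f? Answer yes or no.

D₁ = 561, D₂ = 561
river cycle of f (length 16): (-12, 9, 10), (10, 11, -11), (-11, 11, 10), (10, 9, -12), (-12, 15, 7), (7, 13, -14), (-14, 15, 6), (6, 21, -5), (-5, 19, 10), (10, 21, -3), … (6 more)
river cycle of g (length 16): (-10, 21, 3), (3, 21, -10), (-10, 19, 5), (5, 21, -6), (-6, 15, 14), (14, 13, -7), (-7, 15, 12), (12, 9, -10), (-10, 11, 11), (11, 11, -10), … (6 more)
cycles differ ⇒ inequivalent

no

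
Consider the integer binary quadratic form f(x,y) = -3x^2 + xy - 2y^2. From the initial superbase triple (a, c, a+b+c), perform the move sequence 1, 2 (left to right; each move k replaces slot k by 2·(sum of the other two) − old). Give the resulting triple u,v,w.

start (-3,-2,-4) = (f(1,0),f(0,1),f(1,1))
replace slot 1: 2·((-2)+(-4)) − (-3) = -9 → (-9,-2,-4)
replace slot 2: 2·((-9)+(-4)) − (-2) = -24 → (-9,-24,-4)

-9,-24,-4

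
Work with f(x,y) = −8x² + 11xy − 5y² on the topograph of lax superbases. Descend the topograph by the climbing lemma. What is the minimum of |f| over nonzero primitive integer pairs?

translate: b→5 (≡-11 mod 16), so (8,-11,5)→(8,5,2)
flip: (8,5,2)→(2,-5,8)
translate: b→-1 (≡-5 mod 4), so (2,-5,8)→(2,-1,5)
reduced (well bottom): (2,-1,5) with a≤c, −a<b≤a
well minimum |f| = |-2| = 2 (negative-definite)

2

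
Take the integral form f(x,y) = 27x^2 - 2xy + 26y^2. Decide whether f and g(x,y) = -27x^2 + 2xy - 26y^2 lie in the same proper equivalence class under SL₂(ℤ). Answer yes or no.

D₁ = -2804, D₂ = -2804
f: flip: (27,-2,26)→(26,2,27)
f: reduced (well bottom): (26,2,27) with a≤c, −a<b≤a
g is negative-definite; reduce −g:
−g: flip: (27,-2,26)→(26,2,27)
−g: reduced (well bottom): (26,2,27) with a≤c, −a<b≤a
flip sign back: reduced form of g is (-26,-2,-27)
reduced forms (26, 2, 27) vs (-26, -2, -27) ⇒ inequivalent

no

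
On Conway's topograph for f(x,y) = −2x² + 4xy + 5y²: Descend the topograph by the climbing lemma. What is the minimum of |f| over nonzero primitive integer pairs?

river: ρ → (5,6,-1)
river: ρ → (-1,6,5)
river: ρ → (5,4,-2)
river: ρ → (-2,4,5)
closes: descent 0, river 4
min |a| on river = 1

1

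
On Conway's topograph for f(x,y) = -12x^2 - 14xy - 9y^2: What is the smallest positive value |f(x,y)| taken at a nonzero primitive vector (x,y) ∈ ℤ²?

translate: b→-10 (≡14 mod 24), so (12,14,9)→(12,-10,7)
flip: (12,-10,7)→(7,10,12)
translate: b→-4 (≡10 mod 14), so (7,10,12)→(7,-4,9)
reduced (well bottom): (7,-4,9) with a≤c, −a<b≤a
well minimum |f| = |-7| = 7 (negative-definite)

7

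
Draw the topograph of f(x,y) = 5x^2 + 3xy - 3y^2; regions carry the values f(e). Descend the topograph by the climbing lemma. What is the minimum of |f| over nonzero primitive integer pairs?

river: ρ → (-3,3,5)
river: ρ → (5,7,-1)
river: ρ → (-1,7,5)
river: ρ → (5,3,-3)
closes: descent 0, river 4
min |a| on river = 1

1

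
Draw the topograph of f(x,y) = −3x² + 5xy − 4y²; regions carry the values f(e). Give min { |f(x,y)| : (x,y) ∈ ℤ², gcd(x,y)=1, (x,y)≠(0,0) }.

translate: b→1 (≡-5 mod 6), so (3,-5,4)→(3,1,2)
flip: (3,1,2)→(2,-1,3)
reduced (well bottom): (2,-1,3) with a≤c, −a<b≤a
well minimum |f| = |-2| = 2 (negative-definite)

2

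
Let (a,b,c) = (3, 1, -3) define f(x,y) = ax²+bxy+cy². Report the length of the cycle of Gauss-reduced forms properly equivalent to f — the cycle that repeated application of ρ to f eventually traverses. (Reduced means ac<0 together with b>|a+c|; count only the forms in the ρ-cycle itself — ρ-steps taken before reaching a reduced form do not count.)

D = 37, ⌊√D⌋ = 6
river: ρ → (-3,5,1)
river: ρ → (1,5,-3)
river: ρ → (-3,1,3)
river: ρ → (3,5,-1)
river: ρ → (-1,5,3)
river: ρ → (3,1,-3)
ρ-cycle length = 6 (tail of 0 descent steps not counted)

6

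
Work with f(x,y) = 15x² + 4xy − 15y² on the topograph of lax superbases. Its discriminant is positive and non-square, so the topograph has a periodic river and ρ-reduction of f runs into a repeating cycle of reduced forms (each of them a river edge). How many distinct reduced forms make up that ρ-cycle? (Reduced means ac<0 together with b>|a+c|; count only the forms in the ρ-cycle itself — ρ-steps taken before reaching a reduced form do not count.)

D = 916, ⌊√D⌋ = 30
river: ρ → (-15,26,4)
river: ρ → (4,30,-1)
river: ρ → (-1,30,4)
river: ρ → (4,26,-15)
river: ρ → (-15,4,15)
river: ρ → (15,26,-4)
river: ρ → (-4,30,1)
river: ρ → (1,30,-4)
river: ρ → (-4,26,15)
river: ρ → (15,4,-15)
ρ-cycle length = 10 (tail of 0 descent steps not counted)

10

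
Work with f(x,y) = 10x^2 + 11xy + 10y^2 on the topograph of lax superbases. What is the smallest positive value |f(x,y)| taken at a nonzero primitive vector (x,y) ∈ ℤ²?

translate: b→-9 (≡11 mod 20), so (10,11,10)→(10,-9,9)
flip: (10,-9,9)→(9,9,10)
reduced (well bottom): (9,9,10) with a≤c, −a<b≤a
well minimum = a = 9

9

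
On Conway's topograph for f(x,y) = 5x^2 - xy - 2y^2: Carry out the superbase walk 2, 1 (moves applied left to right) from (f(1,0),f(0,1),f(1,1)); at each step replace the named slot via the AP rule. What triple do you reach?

start (5,-2,2) = (f(1,0),f(0,1),f(1,1))
replace slot 2: 2·(5+2) − (-2) = 16 → (5,16,2)
replace slot 1: 2·(16+2) − 5 = 31 → (31,16,2)

31,16,2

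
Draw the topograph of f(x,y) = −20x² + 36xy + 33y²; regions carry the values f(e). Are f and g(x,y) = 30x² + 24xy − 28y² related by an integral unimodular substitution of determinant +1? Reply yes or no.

D₁ = 3936, D₂ = 3936
river cycle of f (length 10): (33, 30, -23), (-23, 62, 1), (1, 62, -23), (-23, 30, 33), (33, 36, -20), (-20, 44, 25), (25, 56, -8), (-8, 56, 25), (25, 44, -20), (-20, 36, 33)
river cycle of g (length 14): (-28, 32, 26), (26, 20, -34), (-34, 48, 12), (12, 48, -34), (-34, 20, 26), (26, 32, -28), (-28, 24, 30), (30, 36, -22), (-22, 52, 14), (14, 60, -6), … (4 more)
cycles differ ⇒ inequivalent

no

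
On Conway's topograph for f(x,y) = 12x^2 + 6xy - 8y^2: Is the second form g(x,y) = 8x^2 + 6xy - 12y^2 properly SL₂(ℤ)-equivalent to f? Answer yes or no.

D₁ = 420, D₂ = 420
river cycle of f (length 6): (-8, 10, 10), (10, 10, -8), (-8, 6, 12), (12, 18, -2), (-2, 18, 12), (12, 6, -8)
river cycle of g (length 6): (-12, 18, 2), (2, 18, -12), (-12, 6, 8), (8, 10, -10), (-10, 10, 8), (8, 6, -12)
cycles differ ⇒ inequivalent

no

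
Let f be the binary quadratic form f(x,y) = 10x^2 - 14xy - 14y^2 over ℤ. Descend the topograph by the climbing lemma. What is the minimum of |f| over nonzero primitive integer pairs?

descent: ρ → (-14,14,10)  [lands on river]
river: ρ → (10,26,-2)
river: ρ → (-2,26,10)
river: ρ → (10,14,-14)
closes: descent 1, river 4
min |a| on river = 2

2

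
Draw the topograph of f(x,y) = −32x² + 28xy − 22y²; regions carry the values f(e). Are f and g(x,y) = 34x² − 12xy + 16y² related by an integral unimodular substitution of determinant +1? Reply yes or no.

D₁ = -2032, D₂ = -2032
f is negative-definite; reduce −f:
−f: flip: (32,-28,22)→(22,28,32)
−f: translate: b→-16 (≡28 mod 44), so (22,28,32)→(22,-16,26)
−f: reduced (well bottom): (22,-16,26) with a≤c, −a<b≤a
flip sign back: reduced form of f is (-22,16,-26)
g: flip: (34,-12,16)→(16,12,34)
g: reduced (well bottom): (16,12,34) with a≤c, −a<b≤a
reduced forms (-22, 16, -26) vs (16, 12, 34) ⇒ inequivalent

no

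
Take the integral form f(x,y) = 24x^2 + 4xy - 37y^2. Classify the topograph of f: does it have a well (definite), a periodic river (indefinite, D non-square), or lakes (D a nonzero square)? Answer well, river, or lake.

D = b²−4ac = 4² − 4·24·(-37) = 3568
D > 0 non-square ⇒ indefinite ⇒ periodic river

river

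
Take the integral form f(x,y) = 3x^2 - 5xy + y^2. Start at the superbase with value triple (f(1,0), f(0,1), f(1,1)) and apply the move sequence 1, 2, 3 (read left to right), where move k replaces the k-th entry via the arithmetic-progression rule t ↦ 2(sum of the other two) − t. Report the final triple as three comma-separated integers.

start (3,1,-1) = (f(1,0),f(0,1),f(1,1))
replace slot 1: 2·(1+(-1)) − 3 = -3 → (-3,1,-1)
replace slot 2: 2·((-3)+(-1)) − 1 = -9 → (-3,-9,-1)
replace slot 3: 2·((-3)+(-9)) − (-1) = -23 → (-3,-9,-23)

-3,-9,-23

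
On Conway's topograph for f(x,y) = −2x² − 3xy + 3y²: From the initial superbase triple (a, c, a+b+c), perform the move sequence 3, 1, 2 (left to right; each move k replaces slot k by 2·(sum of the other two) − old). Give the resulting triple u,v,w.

start (-2,3,-2) = (f(1,0),f(0,1),f(1,1))
replace slot 3: 2·((-2)+3) − (-2) = 4 → (-2,3,4)
replace slot 1: 2·(3+4) − (-2) = 16 → (16,3,4)
replace slot 2: 2·(16+4) − 3 = 37 → (16,37,4)

16,37,4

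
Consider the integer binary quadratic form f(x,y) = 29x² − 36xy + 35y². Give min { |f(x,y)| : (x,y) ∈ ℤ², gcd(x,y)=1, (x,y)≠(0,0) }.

translate: b→22 (≡-36 mod 58), so (29,-36,35)→(29,22,28)
flip: (29,22,28)→(28,-22,29)
reduced (well bottom): (28,-22,29) with a≤c, −a<b≤a
well minimum = a = 28

28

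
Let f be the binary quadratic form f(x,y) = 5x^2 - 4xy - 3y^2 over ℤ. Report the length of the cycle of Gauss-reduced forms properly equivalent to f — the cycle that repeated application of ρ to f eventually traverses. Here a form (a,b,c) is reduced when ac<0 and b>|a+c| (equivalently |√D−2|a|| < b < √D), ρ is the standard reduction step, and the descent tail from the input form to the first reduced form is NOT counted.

D = 76, ⌊√D⌋ = 8
descent: ρ → (-3,4,5)  [lands on river]
river: ρ → (5,6,-2)
river: ρ → (-2,6,5)
river: ρ → (5,4,-3)
river: ρ → (-3,8,1)
river: ρ → (1,8,-3)
ρ-cycle length = 6 (tail of 1 descent step not counted)

6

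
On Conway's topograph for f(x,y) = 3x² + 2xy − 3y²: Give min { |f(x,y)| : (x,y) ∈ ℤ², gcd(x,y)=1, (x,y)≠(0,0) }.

river: ρ → (-3,4,2)
river: ρ → (2,4,-3)
river: ρ → (-3,2,3)
river: ρ → (3,4,-2)
river: ρ → (-2,4,3)
river: ρ → (3,2,-3)
closes: descent 0, river 6
min |a| on river = 2

2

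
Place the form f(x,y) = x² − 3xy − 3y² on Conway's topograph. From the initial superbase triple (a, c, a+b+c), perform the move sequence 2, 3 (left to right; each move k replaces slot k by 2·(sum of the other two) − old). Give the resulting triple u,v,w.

start (1,-3,-5) = (f(1,0),f(0,1),f(1,1))
replace slot 2: 2·(1+(-5)) − (-3) = -5 → (1,-5,-5)
replace slot 3: 2·(1+(-5)) − (-5) = -3 → (1,-5,-3)

1,-5,-3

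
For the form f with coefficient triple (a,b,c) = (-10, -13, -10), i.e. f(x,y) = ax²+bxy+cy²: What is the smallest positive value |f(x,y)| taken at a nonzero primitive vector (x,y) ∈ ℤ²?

translate: b→-7 (≡13 mod 20), so (10,13,10)→(10,-7,7)
flip: (10,-7,7)→(7,7,10)
reduced (well bottom): (7,7,10) with a≤c, −a<b≤a
well minimum |f| = |-7| = 7 (negative-definite)

7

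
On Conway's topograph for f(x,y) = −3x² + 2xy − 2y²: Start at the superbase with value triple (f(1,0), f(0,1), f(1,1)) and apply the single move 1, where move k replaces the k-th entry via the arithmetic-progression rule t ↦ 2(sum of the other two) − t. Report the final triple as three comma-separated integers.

start (-3,-2,-3) = (f(1,0),f(0,1),f(1,1))
replace slot 1: 2·((-2)+(-3)) − (-3) = -7 → (-7,-2,-3)

-7,-2,-3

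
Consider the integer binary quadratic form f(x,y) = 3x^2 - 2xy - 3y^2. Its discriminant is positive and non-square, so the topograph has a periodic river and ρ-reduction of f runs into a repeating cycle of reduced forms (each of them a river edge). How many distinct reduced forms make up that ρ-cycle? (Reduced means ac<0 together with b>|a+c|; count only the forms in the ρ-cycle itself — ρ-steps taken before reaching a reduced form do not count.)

D = 40, ⌊√D⌋ = 6
descent: ρ → (-3,2,3)  [lands on river]
river: ρ → (3,4,-2)
river: ρ → (-2,4,3)
river: ρ → (3,2,-3)
river: ρ → (-3,4,2)
river: ρ → (2,4,-3)
ρ-cycle length = 6 (tail of 1 descent step not counted)

6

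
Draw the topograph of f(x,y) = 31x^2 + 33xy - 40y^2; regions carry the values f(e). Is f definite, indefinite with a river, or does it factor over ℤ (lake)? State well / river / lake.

D = b²−4ac = 33² − 4·31·(-40) = 6049
D > 0 non-square ⇒ indefinite ⇒ periodic river

river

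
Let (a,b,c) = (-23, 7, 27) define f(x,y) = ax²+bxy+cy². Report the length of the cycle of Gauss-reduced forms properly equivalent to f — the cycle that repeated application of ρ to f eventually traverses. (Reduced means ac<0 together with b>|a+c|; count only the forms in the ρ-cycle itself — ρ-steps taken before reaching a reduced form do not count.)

D = 2533, ⌊√D⌋ = 50
river: ρ → (27,47,-3)
river: ρ → (-3,49,11)
river: ρ → (11,39,-23)
river: ρ → (-23,7,27)
ρ-cycle length = 4 (tail of 0 descent steps not counted)

4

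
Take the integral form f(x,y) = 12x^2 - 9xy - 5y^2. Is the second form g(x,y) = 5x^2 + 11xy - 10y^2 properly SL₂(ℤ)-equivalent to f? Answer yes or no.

D₁ = 321, D₂ = 321
river cycle of f (length 6): (-5, 9, 12), (12, 15, -2), (-2, 17, 4), (4, 15, -6), (-6, 9, 10), (10, 11, -5)
river cycle of g (length 6): (-10, 9, 6), (6, 15, -4), (-4, 17, 2), (2, 15, -12), (-12, 9, 5), (5, 11, -10)
cycles differ ⇒ inequivalent

no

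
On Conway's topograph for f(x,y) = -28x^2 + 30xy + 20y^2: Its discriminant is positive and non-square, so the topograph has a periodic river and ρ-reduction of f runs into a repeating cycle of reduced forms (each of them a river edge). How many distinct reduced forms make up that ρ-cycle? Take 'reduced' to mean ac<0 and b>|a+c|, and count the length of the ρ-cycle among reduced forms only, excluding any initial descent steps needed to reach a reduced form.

D = 3140, ⌊√D⌋ = 56
river: ρ → (20,50,-8)
river: ρ → (-8,46,32)
river: ρ → (32,18,-22)
river: ρ → (-22,26,28)
river: ρ → (28,30,-20)
river: ρ → (-20,50,8)
river: ρ → (8,46,-32)
river: ρ → (-32,18,22)
river: ρ → (22,26,-28)
river: ρ → (-28,30,20)
ρ-cycle length = 10 (tail of 0 descent steps not counted)

10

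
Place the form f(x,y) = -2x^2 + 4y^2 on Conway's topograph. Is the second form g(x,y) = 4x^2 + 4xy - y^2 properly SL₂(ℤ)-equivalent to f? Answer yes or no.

D₁ = 32, D₂ = 32
river cycle of f (length 2): (-2, 4, 2), (2, 4, -2)
river cycle of g (length 2): (-1, 4, 4), (4, 4, -1)
cycles differ ⇒ inequivalent

no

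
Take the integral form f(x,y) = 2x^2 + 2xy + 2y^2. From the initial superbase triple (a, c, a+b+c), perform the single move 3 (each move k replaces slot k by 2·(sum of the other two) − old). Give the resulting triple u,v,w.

start (2,2,6) = (f(1,0),f(0,1),f(1,1))
replace slot 3: 2·(2+2) − 6 = 2 → (2,2,2)

2,2,2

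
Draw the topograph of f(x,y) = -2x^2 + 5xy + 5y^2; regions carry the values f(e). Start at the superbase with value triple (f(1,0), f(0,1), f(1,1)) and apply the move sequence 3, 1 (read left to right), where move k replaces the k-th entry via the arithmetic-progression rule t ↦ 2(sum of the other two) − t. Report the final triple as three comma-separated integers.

start (-2,5,8) = (f(1,0),f(0,1),f(1,1))
replace slot 3: 2·((-2)+5) − 8 = -2 → (-2,5,-2)
replace slot 1: 2·(5+(-2)) − (-2) = 8 → (8,5,-2)

8,5,-2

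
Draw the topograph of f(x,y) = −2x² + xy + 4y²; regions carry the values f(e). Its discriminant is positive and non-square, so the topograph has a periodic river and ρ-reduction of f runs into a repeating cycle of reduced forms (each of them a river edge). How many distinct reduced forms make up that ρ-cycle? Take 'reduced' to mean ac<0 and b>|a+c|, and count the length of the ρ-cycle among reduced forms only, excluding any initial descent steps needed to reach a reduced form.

D = 33, ⌊√D⌋ = 5
descent: ρ → (4,-1,-2)
descent: ρ → (-2,5,1)  [lands on river]
river: ρ → (1,5,-2)
river: ρ → (-2,3,3)
river: ρ → (3,3,-2)
ρ-cycle length = 4 (tail of 2 descent steps not counted)

4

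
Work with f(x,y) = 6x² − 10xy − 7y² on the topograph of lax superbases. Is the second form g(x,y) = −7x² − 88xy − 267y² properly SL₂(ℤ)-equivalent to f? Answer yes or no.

D₁ = 268, D₂ = 268
river cycle of f (length 10): (-7, 10, 6), (6, 14, -3), (-3, 16, 1), (1, 16, -3), (-3, 14, 6), (6, 10, -7), (-7, 4, 9), (9, 14, -2), (-2, 14, 9), (9, 4, -7)
river cycle of g (length 10): (-7, 10, 6), (6, 14, -3), (-3, 16, 1), (1, 16, -3), (-3, 14, 6), (6, 10, -7), (-7, 4, 9), (9, 14, -2), (-2, 14, 9), (9, 4, -7)
cycles coincide ⇒ equivalent

yes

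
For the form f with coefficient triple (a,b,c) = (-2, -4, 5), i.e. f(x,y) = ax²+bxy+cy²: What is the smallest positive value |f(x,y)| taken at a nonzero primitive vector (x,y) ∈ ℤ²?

descent: ρ → (5,4,-2)  [lands on river]
river: ρ → (-2,4,5)
river: ρ → (5,6,-1)
river: ρ → (-1,6,5)
closes: descent 1, river 4
min |a| on river = 1

1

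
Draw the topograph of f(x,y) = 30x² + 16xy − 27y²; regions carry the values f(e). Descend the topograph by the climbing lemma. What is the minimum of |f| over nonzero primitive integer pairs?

river: ρ → (-27,38,19)
river: ρ → (19,38,-27)
river: ρ → (-27,16,30)
river: ρ → (30,44,-13)
river: ρ → (-13,34,45)
river: ρ → (45,56,-2)
river: ρ → (-2,56,45)
river: ρ → (45,34,-13)
river: ρ → (-13,44,30)
river: ρ → (30,16,-27)
closes: descent 0, river 10
min |a| on river = 2

2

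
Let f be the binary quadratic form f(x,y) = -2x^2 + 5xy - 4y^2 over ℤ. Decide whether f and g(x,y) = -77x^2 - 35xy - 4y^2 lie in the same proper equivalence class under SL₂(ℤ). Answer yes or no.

D₁ = -7, D₂ = -7
f is negative-definite; reduce −f:
−f: translate: b→-1 (≡-5 mod 4), so (2,-5,4)→(2,-1,1)
−f: flip: (2,-1,1)→(1,1,2)
−f: reduced (well bottom): (1,1,2) with a≤c, −a<b≤a
flip sign back: reduced form of f is (-1,-1,-2)
g is negative-definite; reduce −g:
−g: flip: (77,35,4)→(4,-35,77)
−g: translate: b→-3 (≡-35 mod 8), so (4,-35,77)→(4,-3,1)
−g: flip: (4,-3,1)→(1,3,4)
−g: translate: b→1 (≡3 mod 2), so (1,3,4)→(1,1,2)
−g: reduced (well bottom): (1,1,2) with a≤c, −a<b≤a
flip sign back: reduced form of g is (-1,-1,-2)
reduced forms (-1, -1, -2) vs (-1, -1, -2) ⇒ equivalent

yes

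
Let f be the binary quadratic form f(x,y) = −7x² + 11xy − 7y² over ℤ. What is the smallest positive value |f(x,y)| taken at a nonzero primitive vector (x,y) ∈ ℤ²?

translate: b→3 (≡-11 mod 14), so (7,-11,7)→(7,3,3)
flip: (7,3,3)→(3,-3,7)
translate: b→3 (≡-3 mod 6), so (3,-3,7)→(3,3,7)
reduced (well bottom): (3,3,7) with a≤c, −a<b≤a
well minimum |f| = |-3| = 3 (negative-definite)

3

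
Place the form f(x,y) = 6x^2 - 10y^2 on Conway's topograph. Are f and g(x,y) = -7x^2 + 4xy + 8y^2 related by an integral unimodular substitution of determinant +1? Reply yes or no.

D₁ = 240, D₂ = 240
river cycle of f (length 2): (6, 12, -4), (-4, 12, 6)
river cycle of g (length 6): (8, 12, -3), (-3, 12, 8), (8, 4, -7), (-7, 10, 5), (5, 10, -7), (-7, 4, 8)
cycles differ ⇒ inequivalent

no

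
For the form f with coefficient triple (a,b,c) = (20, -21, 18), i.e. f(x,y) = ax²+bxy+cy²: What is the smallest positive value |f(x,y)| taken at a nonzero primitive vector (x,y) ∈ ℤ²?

translate: b→19 (≡-21 mod 40), so (20,-21,18)→(20,19,17)
flip: (20,19,17)→(17,-19,20)
translate: b→15 (≡-19 mod 34), so (17,-19,20)→(17,15,18)
reduced (well bottom): (17,15,18) with a≤c, −a<b≤a
well minimum = a = 17

17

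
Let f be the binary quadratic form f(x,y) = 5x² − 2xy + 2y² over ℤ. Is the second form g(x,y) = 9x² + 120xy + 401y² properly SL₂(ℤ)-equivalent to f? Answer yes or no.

D₁ = -36, D₂ = -36
f: flip: (5,-2,2)→(2,2,5)
f: reduced (well bottom): (2,2,5) with a≤c, −a<b≤a
g: translate: b→-6 (≡120 mod 18), so (9,120,401)→(9,-6,2)
g: flip: (9,-6,2)→(2,6,9)
g: translate: b→2 (≡6 mod 4), so (2,6,9)→(2,2,5)
g: reduced (well bottom): (2,2,5) with a≤c, −a<b≤a
reduced forms (2, 2, 5) vs (2, 2, 5) ⇒ equivalent

yes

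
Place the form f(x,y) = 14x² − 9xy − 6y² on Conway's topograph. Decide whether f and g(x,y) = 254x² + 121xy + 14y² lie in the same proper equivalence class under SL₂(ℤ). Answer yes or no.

D₁ = 417, D₂ = 417
river cycle of f (length 18): (-6, 9, 14), (14, 19, -1), (-1, 19, 14), (14, 9, -6), (-6, 15, 8), (8, 17, -4), (-4, 15, 12), (12, 9, -7), (-7, 19, 2), (2, 17, -16), … (8 more)
river cycle of g (length 18): (14, 19, -1), (-1, 19, 14), (14, 9, -6), (-6, 15, 8), (8, 17, -4), (-4, 15, 12), (12, 9, -7), (-7, 19, 2), (2, 17, -16), (-16, 15, 3), … (8 more)
cycles coincide ⇒ equivalent

yes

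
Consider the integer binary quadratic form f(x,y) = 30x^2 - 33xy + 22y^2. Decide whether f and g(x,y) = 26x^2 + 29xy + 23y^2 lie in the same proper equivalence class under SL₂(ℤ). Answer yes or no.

D₁ = -1551, D₂ = -1551
f: translate: b→27 (≡-33 mod 60), so (30,-33,22)→(30,27,19)
f: flip: (30,27,19)→(19,-27,30)
f: translate: b→11 (≡-27 mod 38), so (19,-27,30)→(19,11,22)
f: reduced (well bottom): (19,11,22) with a≤c, −a<b≤a
g: translate: b→-23 (≡29 mod 52), so (26,29,23)→(26,-23,20)
g: flip: (26,-23,20)→(20,23,26)
g: translate: b→-17 (≡23 mod 40), so (20,23,26)→(20,-17,23)
g: reduced (well bottom): (20,-17,23) with a≤c, −a<b≤a
reduced forms (19, 11, 22) vs (20, -17, 23) ⇒ inequivalent

no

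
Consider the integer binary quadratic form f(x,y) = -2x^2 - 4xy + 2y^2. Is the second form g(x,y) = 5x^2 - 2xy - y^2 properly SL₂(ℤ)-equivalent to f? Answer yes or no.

D₁ = 32, D₂ = 24
discriminants differ ⇒ not SL₂(ℤ)-equivalent

no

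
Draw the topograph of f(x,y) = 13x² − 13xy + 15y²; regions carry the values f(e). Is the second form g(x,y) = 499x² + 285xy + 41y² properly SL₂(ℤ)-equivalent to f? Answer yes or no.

D₁ = -611, D₂ = -611
f: translate: b→13 (≡-13 mod 26), so (13,-13,15)→(13,13,15)
f: reduced (well bottom): (13,13,15) with a≤c, −a<b≤a
g: flip: (499,285,41)→(41,-285,499)
g: translate: b→-39 (≡-285 mod 82), so (41,-285,499)→(41,-39,13)
g: flip: (41,-39,13)→(13,39,41)
g: translate: b→13 (≡39 mod 26), so (13,39,41)→(13,13,15)
g: reduced (well bottom): (13,13,15) with a≤c, −a<b≤a
reduced forms (13, 13, 15) vs (13, 13, 15) ⇒ equivalent

yes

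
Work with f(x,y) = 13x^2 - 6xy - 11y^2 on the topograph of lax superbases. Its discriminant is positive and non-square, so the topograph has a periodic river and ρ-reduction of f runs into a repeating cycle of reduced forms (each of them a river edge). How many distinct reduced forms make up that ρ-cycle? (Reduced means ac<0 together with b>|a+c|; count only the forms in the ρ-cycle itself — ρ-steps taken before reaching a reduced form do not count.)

D = 608, ⌊√D⌋ = 24
descent: ρ → (-11,6,13)  [lands on river]
river: ρ → (13,20,-4)
river: ρ → (-4,20,13)
river: ρ → (13,6,-11)
river: ρ → (-11,16,8)
river: ρ → (8,16,-11)
ρ-cycle length = 6 (tail of 1 descent step not counted)

6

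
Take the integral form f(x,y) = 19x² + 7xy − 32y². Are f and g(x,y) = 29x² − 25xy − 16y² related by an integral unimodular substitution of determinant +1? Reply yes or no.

D₁ = 2481, D₂ = 2481
river cycle of f (length 44): (19, 45, -6), (-6, 39, 40), (40, 41, -5), (-5, 49, 4), (4, 47, -17), (-17, 21, 30), (30, 39, -8), (-8, 41, 25), (25, 9, -24), (-24, 39, 10), … (34 more)
river cycle of g (length 44): (-16, 25, 29), (29, 33, -12), (-12, 39, 20), (20, 41, -10), (-10, 39, 24), (24, 9, -25), (-25, 41, 8), (8, 39, -30), (-30, 21, 17), (17, 47, -4), … (34 more)
cycles differ ⇒ inequivalent

no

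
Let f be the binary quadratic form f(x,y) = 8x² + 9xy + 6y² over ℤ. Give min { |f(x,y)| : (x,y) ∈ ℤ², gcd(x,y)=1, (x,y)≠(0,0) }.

translate: b→-7 (≡9 mod 16), so (8,9,6)→(8,-7,5)
flip: (8,-7,5)→(5,7,8)
translate: b→-3 (≡7 mod 10), so (5,7,8)→(5,-3,6)
reduced (well bottom): (5,-3,6) with a≤c, −a<b≤a
well minimum = a = 5

5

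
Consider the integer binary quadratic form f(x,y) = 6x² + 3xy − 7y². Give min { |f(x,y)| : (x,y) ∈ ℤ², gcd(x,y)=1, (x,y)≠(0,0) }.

river: ρ → (-7,11,2)
river: ρ → (2,13,-1)
river: ρ → (-1,13,2)
river: ρ → (2,11,-7)
river: ρ → (-7,3,6)
river: ρ → (6,9,-4)
river: ρ → (-4,7,8)
river: ρ → (8,9,-3)
river: ρ → (-3,9,8)
river: ρ → (8,7,-4)
river: ρ → (-4,9,6)
river: ρ → (6,3,-7)
closes: descent 0, river 12
min |a| on river = 1

1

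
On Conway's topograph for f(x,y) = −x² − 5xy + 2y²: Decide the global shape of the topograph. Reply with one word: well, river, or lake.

D = b²−4ac = (-5)² − 4·(-1)·2 = 33
D > 0 non-square ⇒ indefinite ⇒ periodic river

river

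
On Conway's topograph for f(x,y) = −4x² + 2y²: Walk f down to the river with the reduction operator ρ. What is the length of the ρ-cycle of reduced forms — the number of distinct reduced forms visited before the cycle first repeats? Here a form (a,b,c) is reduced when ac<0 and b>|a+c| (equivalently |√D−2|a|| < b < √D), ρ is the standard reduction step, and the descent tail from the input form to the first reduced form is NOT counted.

D = 32, ⌊√D⌋ = 5
descent: ρ → (2,4,-2)  [lands on river]
river: ρ → (-2,4,2)
ρ-cycle length = 2 (tail of 1 descent step not counted)

2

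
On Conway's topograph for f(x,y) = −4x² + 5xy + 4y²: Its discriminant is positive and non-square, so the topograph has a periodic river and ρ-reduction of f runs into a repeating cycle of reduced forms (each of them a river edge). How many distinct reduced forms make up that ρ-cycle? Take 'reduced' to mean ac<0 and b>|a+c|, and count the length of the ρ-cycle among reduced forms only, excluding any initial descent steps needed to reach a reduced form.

D = 89, ⌊√D⌋ = 9
river: ρ → (4,3,-5)
river: ρ → (-5,7,2)
river: ρ → (2,9,-1)
river: ρ → (-1,9,2)
river: ρ → (2,7,-5)
river: ρ → (-5,3,4)
river: ρ → (4,5,-4)
river: ρ → (-4,3,5)
river: ρ → (5,7,-2)
river: ρ → (-2,9,1)
river: ρ → (1,9,-2)
river: ρ → (-2,7,5)
river: ρ → (5,3,-4)
river: ρ → (-4,5,4)
ρ-cycle length = 14 (tail of 0 descent steps not counted)

14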